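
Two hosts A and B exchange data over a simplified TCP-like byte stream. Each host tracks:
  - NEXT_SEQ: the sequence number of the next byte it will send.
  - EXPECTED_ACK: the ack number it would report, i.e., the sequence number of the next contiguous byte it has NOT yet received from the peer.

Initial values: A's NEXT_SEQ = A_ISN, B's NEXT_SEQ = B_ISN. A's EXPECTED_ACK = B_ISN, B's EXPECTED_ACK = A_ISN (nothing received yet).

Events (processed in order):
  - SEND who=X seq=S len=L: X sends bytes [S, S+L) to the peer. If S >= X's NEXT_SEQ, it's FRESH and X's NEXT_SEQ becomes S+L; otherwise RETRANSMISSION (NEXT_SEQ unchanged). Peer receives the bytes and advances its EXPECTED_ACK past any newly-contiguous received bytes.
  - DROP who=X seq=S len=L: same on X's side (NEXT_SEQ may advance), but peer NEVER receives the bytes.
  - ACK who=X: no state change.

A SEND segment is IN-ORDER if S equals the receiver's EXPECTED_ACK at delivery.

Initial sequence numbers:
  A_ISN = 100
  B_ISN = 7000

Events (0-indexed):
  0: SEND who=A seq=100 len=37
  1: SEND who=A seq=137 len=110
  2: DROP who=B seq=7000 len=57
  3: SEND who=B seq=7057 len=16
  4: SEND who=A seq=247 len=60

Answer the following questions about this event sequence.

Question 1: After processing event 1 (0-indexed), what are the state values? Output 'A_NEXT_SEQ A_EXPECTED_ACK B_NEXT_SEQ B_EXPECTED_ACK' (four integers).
After event 0: A_seq=137 A_ack=7000 B_seq=7000 B_ack=137
After event 1: A_seq=247 A_ack=7000 B_seq=7000 B_ack=247

247 7000 7000 247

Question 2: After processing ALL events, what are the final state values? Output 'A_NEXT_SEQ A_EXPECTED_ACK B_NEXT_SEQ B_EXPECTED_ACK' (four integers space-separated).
After event 0: A_seq=137 A_ack=7000 B_seq=7000 B_ack=137
After event 1: A_seq=247 A_ack=7000 B_seq=7000 B_ack=247
After event 2: A_seq=247 A_ack=7000 B_seq=7057 B_ack=247
After event 3: A_seq=247 A_ack=7000 B_seq=7073 B_ack=247
After event 4: A_seq=307 A_ack=7000 B_seq=7073 B_ack=307

Answer: 307 7000 7073 307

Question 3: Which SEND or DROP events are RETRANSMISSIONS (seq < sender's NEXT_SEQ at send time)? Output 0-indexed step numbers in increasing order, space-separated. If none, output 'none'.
Answer: none

Derivation:
Step 0: SEND seq=100 -> fresh
Step 1: SEND seq=137 -> fresh
Step 2: DROP seq=7000 -> fresh
Step 3: SEND seq=7057 -> fresh
Step 4: SEND seq=247 -> fresh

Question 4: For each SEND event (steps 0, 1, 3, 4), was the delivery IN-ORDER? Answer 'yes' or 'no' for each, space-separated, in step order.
Answer: yes yes no yes

Derivation:
Step 0: SEND seq=100 -> in-order
Step 1: SEND seq=137 -> in-order
Step 3: SEND seq=7057 -> out-of-order
Step 4: SEND seq=247 -> in-order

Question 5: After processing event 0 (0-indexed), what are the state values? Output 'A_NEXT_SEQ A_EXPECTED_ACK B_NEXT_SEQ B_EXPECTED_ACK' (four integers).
After event 0: A_seq=137 A_ack=7000 B_seq=7000 B_ack=137

137 7000 7000 137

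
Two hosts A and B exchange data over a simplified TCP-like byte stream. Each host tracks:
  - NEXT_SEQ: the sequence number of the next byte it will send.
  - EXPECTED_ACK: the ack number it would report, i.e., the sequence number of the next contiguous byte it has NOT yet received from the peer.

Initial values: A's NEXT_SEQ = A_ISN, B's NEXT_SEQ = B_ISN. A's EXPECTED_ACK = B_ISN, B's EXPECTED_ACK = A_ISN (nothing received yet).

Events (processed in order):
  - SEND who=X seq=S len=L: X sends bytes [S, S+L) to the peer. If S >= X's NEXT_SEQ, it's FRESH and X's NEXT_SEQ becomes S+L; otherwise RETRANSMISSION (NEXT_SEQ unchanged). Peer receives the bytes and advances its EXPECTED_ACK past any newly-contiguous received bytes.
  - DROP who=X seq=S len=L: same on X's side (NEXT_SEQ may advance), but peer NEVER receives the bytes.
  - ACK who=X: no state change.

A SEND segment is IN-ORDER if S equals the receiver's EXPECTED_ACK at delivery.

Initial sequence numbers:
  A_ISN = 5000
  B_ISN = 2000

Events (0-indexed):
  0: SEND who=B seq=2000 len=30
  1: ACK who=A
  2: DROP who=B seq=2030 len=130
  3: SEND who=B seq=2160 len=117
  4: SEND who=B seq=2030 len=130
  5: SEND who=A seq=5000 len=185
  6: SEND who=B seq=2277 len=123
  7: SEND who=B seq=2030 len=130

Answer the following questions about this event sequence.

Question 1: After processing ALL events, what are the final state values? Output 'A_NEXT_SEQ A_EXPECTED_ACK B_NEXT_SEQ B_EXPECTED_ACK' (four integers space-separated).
After event 0: A_seq=5000 A_ack=2030 B_seq=2030 B_ack=5000
After event 1: A_seq=5000 A_ack=2030 B_seq=2030 B_ack=5000
After event 2: A_seq=5000 A_ack=2030 B_seq=2160 B_ack=5000
After event 3: A_seq=5000 A_ack=2030 B_seq=2277 B_ack=5000
After event 4: A_seq=5000 A_ack=2277 B_seq=2277 B_ack=5000
After event 5: A_seq=5185 A_ack=2277 B_seq=2277 B_ack=5185
After event 6: A_seq=5185 A_ack=2400 B_seq=2400 B_ack=5185
After event 7: A_seq=5185 A_ack=2400 B_seq=2400 B_ack=5185

Answer: 5185 2400 2400 5185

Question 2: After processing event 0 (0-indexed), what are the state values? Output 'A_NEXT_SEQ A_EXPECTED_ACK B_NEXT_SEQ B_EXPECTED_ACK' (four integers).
After event 0: A_seq=5000 A_ack=2030 B_seq=2030 B_ack=5000

5000 2030 2030 5000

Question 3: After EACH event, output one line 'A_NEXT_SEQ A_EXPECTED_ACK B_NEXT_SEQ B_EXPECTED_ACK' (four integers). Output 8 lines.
5000 2030 2030 5000
5000 2030 2030 5000
5000 2030 2160 5000
5000 2030 2277 5000
5000 2277 2277 5000
5185 2277 2277 5185
5185 2400 2400 5185
5185 2400 2400 5185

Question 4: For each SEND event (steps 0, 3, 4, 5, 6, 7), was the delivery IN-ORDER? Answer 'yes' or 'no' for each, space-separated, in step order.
Step 0: SEND seq=2000 -> in-order
Step 3: SEND seq=2160 -> out-of-order
Step 4: SEND seq=2030 -> in-order
Step 5: SEND seq=5000 -> in-order
Step 6: SEND seq=2277 -> in-order
Step 7: SEND seq=2030 -> out-of-order

Answer: yes no yes yes yes no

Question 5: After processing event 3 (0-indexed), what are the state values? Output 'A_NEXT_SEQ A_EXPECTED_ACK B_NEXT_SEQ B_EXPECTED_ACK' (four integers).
After event 0: A_seq=5000 A_ack=2030 B_seq=2030 B_ack=5000
After event 1: A_seq=5000 A_ack=2030 B_seq=2030 B_ack=5000
After event 2: A_seq=5000 A_ack=2030 B_seq=2160 B_ack=5000
After event 3: A_seq=5000 A_ack=2030 B_seq=2277 B_ack=5000

5000 2030 2277 5000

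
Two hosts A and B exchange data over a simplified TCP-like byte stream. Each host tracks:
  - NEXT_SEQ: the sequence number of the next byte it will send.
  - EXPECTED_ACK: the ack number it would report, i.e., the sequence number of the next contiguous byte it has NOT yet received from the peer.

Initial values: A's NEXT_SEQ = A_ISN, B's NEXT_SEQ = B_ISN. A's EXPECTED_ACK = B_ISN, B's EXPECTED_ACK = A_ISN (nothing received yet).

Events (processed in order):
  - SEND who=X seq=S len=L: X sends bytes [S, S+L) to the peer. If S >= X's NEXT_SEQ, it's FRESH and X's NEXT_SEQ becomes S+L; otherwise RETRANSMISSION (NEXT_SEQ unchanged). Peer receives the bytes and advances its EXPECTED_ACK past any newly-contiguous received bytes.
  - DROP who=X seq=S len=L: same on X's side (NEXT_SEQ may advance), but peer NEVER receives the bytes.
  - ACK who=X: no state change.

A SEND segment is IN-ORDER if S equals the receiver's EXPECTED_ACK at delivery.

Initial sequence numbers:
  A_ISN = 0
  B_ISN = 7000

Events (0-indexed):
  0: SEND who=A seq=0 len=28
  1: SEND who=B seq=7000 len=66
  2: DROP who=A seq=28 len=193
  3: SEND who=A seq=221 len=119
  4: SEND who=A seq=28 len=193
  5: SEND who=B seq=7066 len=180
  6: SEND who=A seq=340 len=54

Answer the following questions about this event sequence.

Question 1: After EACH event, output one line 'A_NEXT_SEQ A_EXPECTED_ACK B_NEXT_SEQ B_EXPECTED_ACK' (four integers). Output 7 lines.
28 7000 7000 28
28 7066 7066 28
221 7066 7066 28
340 7066 7066 28
340 7066 7066 340
340 7246 7246 340
394 7246 7246 394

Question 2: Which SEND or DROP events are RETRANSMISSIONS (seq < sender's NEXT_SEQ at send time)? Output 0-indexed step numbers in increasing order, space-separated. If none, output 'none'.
Step 0: SEND seq=0 -> fresh
Step 1: SEND seq=7000 -> fresh
Step 2: DROP seq=28 -> fresh
Step 3: SEND seq=221 -> fresh
Step 4: SEND seq=28 -> retransmit
Step 5: SEND seq=7066 -> fresh
Step 6: SEND seq=340 -> fresh

Answer: 4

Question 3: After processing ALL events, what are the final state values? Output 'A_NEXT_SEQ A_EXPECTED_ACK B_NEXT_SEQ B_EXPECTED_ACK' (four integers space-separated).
Answer: 394 7246 7246 394

Derivation:
After event 0: A_seq=28 A_ack=7000 B_seq=7000 B_ack=28
After event 1: A_seq=28 A_ack=7066 B_seq=7066 B_ack=28
After event 2: A_seq=221 A_ack=7066 B_seq=7066 B_ack=28
After event 3: A_seq=340 A_ack=7066 B_seq=7066 B_ack=28
After event 4: A_seq=340 A_ack=7066 B_seq=7066 B_ack=340
After event 5: A_seq=340 A_ack=7246 B_seq=7246 B_ack=340
After event 6: A_seq=394 A_ack=7246 B_seq=7246 B_ack=394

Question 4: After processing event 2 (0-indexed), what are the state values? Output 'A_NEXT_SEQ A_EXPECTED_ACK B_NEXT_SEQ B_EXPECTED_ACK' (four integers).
After event 0: A_seq=28 A_ack=7000 B_seq=7000 B_ack=28
After event 1: A_seq=28 A_ack=7066 B_seq=7066 B_ack=28
After event 2: A_seq=221 A_ack=7066 B_seq=7066 B_ack=28

221 7066 7066 28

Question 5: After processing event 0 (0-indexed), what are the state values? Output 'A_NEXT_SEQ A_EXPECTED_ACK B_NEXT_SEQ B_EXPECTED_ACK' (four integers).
After event 0: A_seq=28 A_ack=7000 B_seq=7000 B_ack=28

28 7000 7000 28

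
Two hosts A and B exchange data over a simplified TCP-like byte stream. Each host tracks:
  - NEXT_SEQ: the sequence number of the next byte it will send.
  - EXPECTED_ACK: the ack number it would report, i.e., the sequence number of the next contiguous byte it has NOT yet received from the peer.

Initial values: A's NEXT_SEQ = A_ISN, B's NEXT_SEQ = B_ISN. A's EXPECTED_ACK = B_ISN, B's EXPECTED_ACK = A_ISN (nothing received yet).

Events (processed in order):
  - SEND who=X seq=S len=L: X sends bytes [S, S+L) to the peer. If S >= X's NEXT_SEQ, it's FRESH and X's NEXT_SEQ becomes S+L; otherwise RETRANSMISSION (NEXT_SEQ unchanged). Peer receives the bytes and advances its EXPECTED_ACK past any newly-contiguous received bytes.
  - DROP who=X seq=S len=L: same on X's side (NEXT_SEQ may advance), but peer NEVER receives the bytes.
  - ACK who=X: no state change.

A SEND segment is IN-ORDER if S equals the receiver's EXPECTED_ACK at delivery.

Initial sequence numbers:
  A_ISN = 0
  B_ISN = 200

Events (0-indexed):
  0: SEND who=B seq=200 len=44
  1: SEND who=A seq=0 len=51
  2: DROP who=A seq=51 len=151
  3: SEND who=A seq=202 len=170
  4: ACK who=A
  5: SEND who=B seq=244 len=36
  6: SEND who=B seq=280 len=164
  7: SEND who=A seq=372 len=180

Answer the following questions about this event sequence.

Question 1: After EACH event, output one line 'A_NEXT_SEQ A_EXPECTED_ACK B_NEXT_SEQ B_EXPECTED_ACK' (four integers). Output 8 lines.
0 244 244 0
51 244 244 51
202 244 244 51
372 244 244 51
372 244 244 51
372 280 280 51
372 444 444 51
552 444 444 51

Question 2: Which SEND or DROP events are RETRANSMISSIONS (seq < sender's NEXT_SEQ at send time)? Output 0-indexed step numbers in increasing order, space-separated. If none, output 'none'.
Answer: none

Derivation:
Step 0: SEND seq=200 -> fresh
Step 1: SEND seq=0 -> fresh
Step 2: DROP seq=51 -> fresh
Step 3: SEND seq=202 -> fresh
Step 5: SEND seq=244 -> fresh
Step 6: SEND seq=280 -> fresh
Step 7: SEND seq=372 -> fresh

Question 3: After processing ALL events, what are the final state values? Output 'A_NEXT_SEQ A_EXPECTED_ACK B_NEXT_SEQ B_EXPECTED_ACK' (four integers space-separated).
Answer: 552 444 444 51

Derivation:
After event 0: A_seq=0 A_ack=244 B_seq=244 B_ack=0
After event 1: A_seq=51 A_ack=244 B_seq=244 B_ack=51
After event 2: A_seq=202 A_ack=244 B_seq=244 B_ack=51
After event 3: A_seq=372 A_ack=244 B_seq=244 B_ack=51
After event 4: A_seq=372 A_ack=244 B_seq=244 B_ack=51
After event 5: A_seq=372 A_ack=280 B_seq=280 B_ack=51
After event 6: A_seq=372 A_ack=444 B_seq=444 B_ack=51
After event 7: A_seq=552 A_ack=444 B_seq=444 B_ack=51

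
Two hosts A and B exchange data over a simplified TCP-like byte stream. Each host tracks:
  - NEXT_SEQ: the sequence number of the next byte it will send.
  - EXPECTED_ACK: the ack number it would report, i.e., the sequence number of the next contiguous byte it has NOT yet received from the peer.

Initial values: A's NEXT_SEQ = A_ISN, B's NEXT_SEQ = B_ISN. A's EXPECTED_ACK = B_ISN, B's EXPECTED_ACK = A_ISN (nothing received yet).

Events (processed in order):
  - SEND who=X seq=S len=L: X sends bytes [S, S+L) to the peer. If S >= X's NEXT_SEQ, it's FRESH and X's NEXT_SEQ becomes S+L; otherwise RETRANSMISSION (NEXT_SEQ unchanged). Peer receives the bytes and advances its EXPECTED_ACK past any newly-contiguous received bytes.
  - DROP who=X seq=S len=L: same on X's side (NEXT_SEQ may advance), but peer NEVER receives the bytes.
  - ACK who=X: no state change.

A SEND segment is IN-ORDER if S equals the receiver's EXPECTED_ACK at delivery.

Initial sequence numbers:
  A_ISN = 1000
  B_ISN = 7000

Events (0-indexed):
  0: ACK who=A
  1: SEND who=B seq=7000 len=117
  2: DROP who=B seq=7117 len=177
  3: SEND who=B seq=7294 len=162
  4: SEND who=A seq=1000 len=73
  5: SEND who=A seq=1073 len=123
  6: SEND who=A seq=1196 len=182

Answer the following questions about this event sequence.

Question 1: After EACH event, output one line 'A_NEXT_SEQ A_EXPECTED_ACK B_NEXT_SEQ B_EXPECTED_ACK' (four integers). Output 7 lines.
1000 7000 7000 1000
1000 7117 7117 1000
1000 7117 7294 1000
1000 7117 7456 1000
1073 7117 7456 1073
1196 7117 7456 1196
1378 7117 7456 1378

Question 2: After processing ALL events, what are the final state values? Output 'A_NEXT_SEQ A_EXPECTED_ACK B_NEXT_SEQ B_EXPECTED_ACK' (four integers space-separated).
After event 0: A_seq=1000 A_ack=7000 B_seq=7000 B_ack=1000
After event 1: A_seq=1000 A_ack=7117 B_seq=7117 B_ack=1000
After event 2: A_seq=1000 A_ack=7117 B_seq=7294 B_ack=1000
After event 3: A_seq=1000 A_ack=7117 B_seq=7456 B_ack=1000
After event 4: A_seq=1073 A_ack=7117 B_seq=7456 B_ack=1073
After event 5: A_seq=1196 A_ack=7117 B_seq=7456 B_ack=1196
After event 6: A_seq=1378 A_ack=7117 B_seq=7456 B_ack=1378

Answer: 1378 7117 7456 1378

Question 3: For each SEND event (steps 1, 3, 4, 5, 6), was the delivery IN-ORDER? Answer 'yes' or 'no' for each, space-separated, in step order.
Answer: yes no yes yes yes

Derivation:
Step 1: SEND seq=7000 -> in-order
Step 3: SEND seq=7294 -> out-of-order
Step 4: SEND seq=1000 -> in-order
Step 5: SEND seq=1073 -> in-order
Step 6: SEND seq=1196 -> in-order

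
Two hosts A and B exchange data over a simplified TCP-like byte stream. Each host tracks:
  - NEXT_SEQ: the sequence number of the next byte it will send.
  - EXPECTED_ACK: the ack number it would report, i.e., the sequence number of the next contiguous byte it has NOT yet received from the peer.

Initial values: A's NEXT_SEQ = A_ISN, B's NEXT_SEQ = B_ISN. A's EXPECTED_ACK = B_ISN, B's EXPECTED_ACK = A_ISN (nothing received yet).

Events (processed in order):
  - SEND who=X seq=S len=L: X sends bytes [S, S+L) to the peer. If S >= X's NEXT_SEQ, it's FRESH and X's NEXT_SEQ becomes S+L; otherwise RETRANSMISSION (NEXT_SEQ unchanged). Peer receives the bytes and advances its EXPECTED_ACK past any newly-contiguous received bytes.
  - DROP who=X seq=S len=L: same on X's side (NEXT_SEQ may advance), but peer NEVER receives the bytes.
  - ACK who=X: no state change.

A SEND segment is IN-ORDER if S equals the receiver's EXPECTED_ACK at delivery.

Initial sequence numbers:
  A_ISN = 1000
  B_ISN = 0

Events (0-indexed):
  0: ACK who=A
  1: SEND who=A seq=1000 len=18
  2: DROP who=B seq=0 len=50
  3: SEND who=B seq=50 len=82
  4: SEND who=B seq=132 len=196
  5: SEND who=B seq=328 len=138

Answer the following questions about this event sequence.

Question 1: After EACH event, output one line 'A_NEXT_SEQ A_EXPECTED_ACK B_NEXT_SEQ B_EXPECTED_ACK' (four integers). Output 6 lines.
1000 0 0 1000
1018 0 0 1018
1018 0 50 1018
1018 0 132 1018
1018 0 328 1018
1018 0 466 1018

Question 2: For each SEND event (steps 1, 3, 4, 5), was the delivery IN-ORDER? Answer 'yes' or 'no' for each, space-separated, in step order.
Answer: yes no no no

Derivation:
Step 1: SEND seq=1000 -> in-order
Step 3: SEND seq=50 -> out-of-order
Step 4: SEND seq=132 -> out-of-order
Step 5: SEND seq=328 -> out-of-order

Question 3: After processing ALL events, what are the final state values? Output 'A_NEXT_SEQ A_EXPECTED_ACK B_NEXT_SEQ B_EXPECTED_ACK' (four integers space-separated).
After event 0: A_seq=1000 A_ack=0 B_seq=0 B_ack=1000
After event 1: A_seq=1018 A_ack=0 B_seq=0 B_ack=1018
After event 2: A_seq=1018 A_ack=0 B_seq=50 B_ack=1018
After event 3: A_seq=1018 A_ack=0 B_seq=132 B_ack=1018
After event 4: A_seq=1018 A_ack=0 B_seq=328 B_ack=1018
After event 5: A_seq=1018 A_ack=0 B_seq=466 B_ack=1018

Answer: 1018 0 466 1018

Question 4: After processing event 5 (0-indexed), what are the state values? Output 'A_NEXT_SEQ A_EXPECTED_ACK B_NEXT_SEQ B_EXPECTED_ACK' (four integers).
After event 0: A_seq=1000 A_ack=0 B_seq=0 B_ack=1000
After event 1: A_seq=1018 A_ack=0 B_seq=0 B_ack=1018
After event 2: A_seq=1018 A_ack=0 B_seq=50 B_ack=1018
After event 3: A_seq=1018 A_ack=0 B_seq=132 B_ack=1018
After event 4: A_seq=1018 A_ack=0 B_seq=328 B_ack=1018
After event 5: A_seq=1018 A_ack=0 B_seq=466 B_ack=1018

1018 0 466 1018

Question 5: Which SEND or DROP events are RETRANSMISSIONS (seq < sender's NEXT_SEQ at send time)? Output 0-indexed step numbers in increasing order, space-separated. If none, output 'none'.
Answer: none

Derivation:
Step 1: SEND seq=1000 -> fresh
Step 2: DROP seq=0 -> fresh
Step 3: SEND seq=50 -> fresh
Step 4: SEND seq=132 -> fresh
Step 5: SEND seq=328 -> fresh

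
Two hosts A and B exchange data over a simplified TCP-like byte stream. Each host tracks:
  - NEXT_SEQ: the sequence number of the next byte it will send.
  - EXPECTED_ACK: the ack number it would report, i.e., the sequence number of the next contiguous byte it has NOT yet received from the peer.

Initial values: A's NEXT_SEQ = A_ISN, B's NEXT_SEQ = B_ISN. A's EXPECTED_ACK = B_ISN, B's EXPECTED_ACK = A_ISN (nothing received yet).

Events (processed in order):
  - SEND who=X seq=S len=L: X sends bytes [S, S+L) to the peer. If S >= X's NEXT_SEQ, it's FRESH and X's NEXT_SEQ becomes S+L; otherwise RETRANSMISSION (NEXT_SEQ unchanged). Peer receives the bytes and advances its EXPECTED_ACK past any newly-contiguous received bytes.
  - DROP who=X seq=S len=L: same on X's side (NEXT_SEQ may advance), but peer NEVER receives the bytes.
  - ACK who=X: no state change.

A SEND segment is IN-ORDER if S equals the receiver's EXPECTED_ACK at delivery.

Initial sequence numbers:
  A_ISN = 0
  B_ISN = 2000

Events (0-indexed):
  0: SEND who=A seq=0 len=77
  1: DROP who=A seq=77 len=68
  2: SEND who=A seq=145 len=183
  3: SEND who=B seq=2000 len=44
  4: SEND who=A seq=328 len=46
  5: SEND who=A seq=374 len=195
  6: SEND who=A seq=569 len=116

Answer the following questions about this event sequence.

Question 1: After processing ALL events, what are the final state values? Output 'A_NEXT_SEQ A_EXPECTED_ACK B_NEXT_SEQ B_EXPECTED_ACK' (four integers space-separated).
After event 0: A_seq=77 A_ack=2000 B_seq=2000 B_ack=77
After event 1: A_seq=145 A_ack=2000 B_seq=2000 B_ack=77
After event 2: A_seq=328 A_ack=2000 B_seq=2000 B_ack=77
After event 3: A_seq=328 A_ack=2044 B_seq=2044 B_ack=77
After event 4: A_seq=374 A_ack=2044 B_seq=2044 B_ack=77
After event 5: A_seq=569 A_ack=2044 B_seq=2044 B_ack=77
After event 6: A_seq=685 A_ack=2044 B_seq=2044 B_ack=77

Answer: 685 2044 2044 77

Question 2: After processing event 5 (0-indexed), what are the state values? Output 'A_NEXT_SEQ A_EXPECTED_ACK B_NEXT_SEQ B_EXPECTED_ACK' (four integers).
After event 0: A_seq=77 A_ack=2000 B_seq=2000 B_ack=77
After event 1: A_seq=145 A_ack=2000 B_seq=2000 B_ack=77
After event 2: A_seq=328 A_ack=2000 B_seq=2000 B_ack=77
After event 3: A_seq=328 A_ack=2044 B_seq=2044 B_ack=77
After event 4: A_seq=374 A_ack=2044 B_seq=2044 B_ack=77
After event 5: A_seq=569 A_ack=2044 B_seq=2044 B_ack=77

569 2044 2044 77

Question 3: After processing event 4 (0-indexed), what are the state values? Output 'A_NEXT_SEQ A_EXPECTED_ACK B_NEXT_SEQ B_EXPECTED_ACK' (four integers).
After event 0: A_seq=77 A_ack=2000 B_seq=2000 B_ack=77
After event 1: A_seq=145 A_ack=2000 B_seq=2000 B_ack=77
After event 2: A_seq=328 A_ack=2000 B_seq=2000 B_ack=77
After event 3: A_seq=328 A_ack=2044 B_seq=2044 B_ack=77
After event 4: A_seq=374 A_ack=2044 B_seq=2044 B_ack=77

374 2044 2044 77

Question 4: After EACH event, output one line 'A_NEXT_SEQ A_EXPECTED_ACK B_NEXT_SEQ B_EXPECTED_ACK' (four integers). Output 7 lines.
77 2000 2000 77
145 2000 2000 77
328 2000 2000 77
328 2044 2044 77
374 2044 2044 77
569 2044 2044 77
685 2044 2044 77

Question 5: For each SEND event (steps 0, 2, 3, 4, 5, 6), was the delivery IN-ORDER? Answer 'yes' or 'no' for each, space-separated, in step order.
Step 0: SEND seq=0 -> in-order
Step 2: SEND seq=145 -> out-of-order
Step 3: SEND seq=2000 -> in-order
Step 4: SEND seq=328 -> out-of-order
Step 5: SEND seq=374 -> out-of-order
Step 6: SEND seq=569 -> out-of-order

Answer: yes no yes no no no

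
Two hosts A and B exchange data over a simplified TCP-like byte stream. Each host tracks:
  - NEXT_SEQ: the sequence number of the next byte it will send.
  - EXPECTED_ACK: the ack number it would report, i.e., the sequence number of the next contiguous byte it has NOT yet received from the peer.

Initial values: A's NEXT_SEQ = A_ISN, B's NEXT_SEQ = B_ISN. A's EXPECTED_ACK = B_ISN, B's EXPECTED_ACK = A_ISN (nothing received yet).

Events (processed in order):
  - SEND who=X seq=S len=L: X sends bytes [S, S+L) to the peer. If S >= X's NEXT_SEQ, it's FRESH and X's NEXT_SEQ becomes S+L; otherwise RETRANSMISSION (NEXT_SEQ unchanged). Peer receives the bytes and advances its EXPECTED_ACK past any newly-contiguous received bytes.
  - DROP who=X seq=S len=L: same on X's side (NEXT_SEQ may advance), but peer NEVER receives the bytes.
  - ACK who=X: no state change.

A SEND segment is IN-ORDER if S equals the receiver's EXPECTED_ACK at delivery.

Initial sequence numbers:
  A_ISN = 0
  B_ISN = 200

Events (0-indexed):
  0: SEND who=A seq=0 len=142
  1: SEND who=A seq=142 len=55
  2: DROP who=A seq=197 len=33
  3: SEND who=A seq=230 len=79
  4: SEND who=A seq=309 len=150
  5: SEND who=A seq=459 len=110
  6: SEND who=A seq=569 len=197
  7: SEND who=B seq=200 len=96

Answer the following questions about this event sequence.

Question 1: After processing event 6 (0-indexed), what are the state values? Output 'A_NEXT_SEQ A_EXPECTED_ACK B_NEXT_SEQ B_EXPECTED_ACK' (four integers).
After event 0: A_seq=142 A_ack=200 B_seq=200 B_ack=142
After event 1: A_seq=197 A_ack=200 B_seq=200 B_ack=197
After event 2: A_seq=230 A_ack=200 B_seq=200 B_ack=197
After event 3: A_seq=309 A_ack=200 B_seq=200 B_ack=197
After event 4: A_seq=459 A_ack=200 B_seq=200 B_ack=197
After event 5: A_seq=569 A_ack=200 B_seq=200 B_ack=197
After event 6: A_seq=766 A_ack=200 B_seq=200 B_ack=197

766 200 200 197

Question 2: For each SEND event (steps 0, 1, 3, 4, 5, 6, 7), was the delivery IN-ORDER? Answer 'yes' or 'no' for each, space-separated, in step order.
Step 0: SEND seq=0 -> in-order
Step 1: SEND seq=142 -> in-order
Step 3: SEND seq=230 -> out-of-order
Step 4: SEND seq=309 -> out-of-order
Step 5: SEND seq=459 -> out-of-order
Step 6: SEND seq=569 -> out-of-order
Step 7: SEND seq=200 -> in-order

Answer: yes yes no no no no yes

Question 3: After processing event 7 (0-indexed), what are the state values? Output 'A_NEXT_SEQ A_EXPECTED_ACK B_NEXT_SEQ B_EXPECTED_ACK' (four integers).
After event 0: A_seq=142 A_ack=200 B_seq=200 B_ack=142
After event 1: A_seq=197 A_ack=200 B_seq=200 B_ack=197
After event 2: A_seq=230 A_ack=200 B_seq=200 B_ack=197
After event 3: A_seq=309 A_ack=200 B_seq=200 B_ack=197
After event 4: A_seq=459 A_ack=200 B_seq=200 B_ack=197
After event 5: A_seq=569 A_ack=200 B_seq=200 B_ack=197
After event 6: A_seq=766 A_ack=200 B_seq=200 B_ack=197
After event 7: A_seq=766 A_ack=296 B_seq=296 B_ack=197

766 296 296 197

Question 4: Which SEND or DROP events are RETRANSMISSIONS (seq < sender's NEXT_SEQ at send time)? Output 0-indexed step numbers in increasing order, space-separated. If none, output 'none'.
Answer: none

Derivation:
Step 0: SEND seq=0 -> fresh
Step 1: SEND seq=142 -> fresh
Step 2: DROP seq=197 -> fresh
Step 3: SEND seq=230 -> fresh
Step 4: SEND seq=309 -> fresh
Step 5: SEND seq=459 -> fresh
Step 6: SEND seq=569 -> fresh
Step 7: SEND seq=200 -> fresh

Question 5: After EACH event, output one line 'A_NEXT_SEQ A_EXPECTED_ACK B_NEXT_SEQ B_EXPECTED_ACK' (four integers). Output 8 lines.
142 200 200 142
197 200 200 197
230 200 200 197
309 200 200 197
459 200 200 197
569 200 200 197
766 200 200 197
766 296 296 197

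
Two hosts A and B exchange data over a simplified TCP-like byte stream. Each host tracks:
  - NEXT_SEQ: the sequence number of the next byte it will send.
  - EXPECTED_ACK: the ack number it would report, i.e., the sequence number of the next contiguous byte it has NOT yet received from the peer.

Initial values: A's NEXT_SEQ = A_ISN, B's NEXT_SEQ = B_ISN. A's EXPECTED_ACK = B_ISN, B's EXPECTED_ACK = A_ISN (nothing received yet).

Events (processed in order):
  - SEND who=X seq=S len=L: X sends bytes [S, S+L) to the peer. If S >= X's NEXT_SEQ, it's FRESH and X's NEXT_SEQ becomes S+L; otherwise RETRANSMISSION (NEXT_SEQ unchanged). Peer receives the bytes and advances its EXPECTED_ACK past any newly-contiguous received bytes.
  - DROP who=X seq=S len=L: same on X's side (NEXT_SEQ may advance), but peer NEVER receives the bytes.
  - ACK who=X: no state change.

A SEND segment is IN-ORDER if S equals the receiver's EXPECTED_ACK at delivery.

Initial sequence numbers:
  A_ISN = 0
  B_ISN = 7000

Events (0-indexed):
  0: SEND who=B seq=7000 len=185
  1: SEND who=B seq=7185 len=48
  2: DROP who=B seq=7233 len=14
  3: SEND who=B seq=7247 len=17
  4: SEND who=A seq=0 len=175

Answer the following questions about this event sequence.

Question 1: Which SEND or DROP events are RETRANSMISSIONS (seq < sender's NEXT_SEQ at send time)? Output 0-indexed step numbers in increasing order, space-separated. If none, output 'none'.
Answer: none

Derivation:
Step 0: SEND seq=7000 -> fresh
Step 1: SEND seq=7185 -> fresh
Step 2: DROP seq=7233 -> fresh
Step 3: SEND seq=7247 -> fresh
Step 4: SEND seq=0 -> fresh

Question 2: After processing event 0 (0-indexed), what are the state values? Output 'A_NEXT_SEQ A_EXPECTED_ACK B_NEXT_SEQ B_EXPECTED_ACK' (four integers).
After event 0: A_seq=0 A_ack=7185 B_seq=7185 B_ack=0

0 7185 7185 0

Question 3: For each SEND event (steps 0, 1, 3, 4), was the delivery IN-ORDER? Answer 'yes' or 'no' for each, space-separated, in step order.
Step 0: SEND seq=7000 -> in-order
Step 1: SEND seq=7185 -> in-order
Step 3: SEND seq=7247 -> out-of-order
Step 4: SEND seq=0 -> in-order

Answer: yes yes no yes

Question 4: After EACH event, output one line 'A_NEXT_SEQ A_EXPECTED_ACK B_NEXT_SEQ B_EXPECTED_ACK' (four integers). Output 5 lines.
0 7185 7185 0
0 7233 7233 0
0 7233 7247 0
0 7233 7264 0
175 7233 7264 175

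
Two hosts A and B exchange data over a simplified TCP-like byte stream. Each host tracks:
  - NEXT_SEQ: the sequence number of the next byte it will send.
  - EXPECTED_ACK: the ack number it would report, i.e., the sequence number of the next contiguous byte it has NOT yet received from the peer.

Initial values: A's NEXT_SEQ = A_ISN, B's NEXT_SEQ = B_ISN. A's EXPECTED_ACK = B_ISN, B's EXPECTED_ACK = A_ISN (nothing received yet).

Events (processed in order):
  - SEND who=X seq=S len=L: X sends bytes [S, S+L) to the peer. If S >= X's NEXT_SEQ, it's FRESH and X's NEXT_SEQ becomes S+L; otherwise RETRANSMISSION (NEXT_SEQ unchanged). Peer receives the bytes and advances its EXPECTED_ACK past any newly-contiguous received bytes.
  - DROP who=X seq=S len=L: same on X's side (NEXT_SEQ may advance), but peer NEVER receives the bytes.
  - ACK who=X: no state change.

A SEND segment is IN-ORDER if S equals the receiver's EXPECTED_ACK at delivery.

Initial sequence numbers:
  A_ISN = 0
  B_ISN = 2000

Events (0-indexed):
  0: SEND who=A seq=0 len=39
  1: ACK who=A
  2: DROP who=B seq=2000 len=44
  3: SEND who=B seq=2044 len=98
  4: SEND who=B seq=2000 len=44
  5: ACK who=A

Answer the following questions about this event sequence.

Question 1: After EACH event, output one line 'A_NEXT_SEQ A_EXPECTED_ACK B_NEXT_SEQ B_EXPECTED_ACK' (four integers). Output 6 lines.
39 2000 2000 39
39 2000 2000 39
39 2000 2044 39
39 2000 2142 39
39 2142 2142 39
39 2142 2142 39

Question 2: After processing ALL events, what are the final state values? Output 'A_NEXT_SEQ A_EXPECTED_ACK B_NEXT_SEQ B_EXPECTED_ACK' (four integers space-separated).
Answer: 39 2142 2142 39

Derivation:
After event 0: A_seq=39 A_ack=2000 B_seq=2000 B_ack=39
After event 1: A_seq=39 A_ack=2000 B_seq=2000 B_ack=39
After event 2: A_seq=39 A_ack=2000 B_seq=2044 B_ack=39
After event 3: A_seq=39 A_ack=2000 B_seq=2142 B_ack=39
After event 4: A_seq=39 A_ack=2142 B_seq=2142 B_ack=39
After event 5: A_seq=39 A_ack=2142 B_seq=2142 B_ack=39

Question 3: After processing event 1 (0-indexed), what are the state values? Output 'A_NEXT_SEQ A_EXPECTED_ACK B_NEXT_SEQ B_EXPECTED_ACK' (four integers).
After event 0: A_seq=39 A_ack=2000 B_seq=2000 B_ack=39
After event 1: A_seq=39 A_ack=2000 B_seq=2000 B_ack=39

39 2000 2000 39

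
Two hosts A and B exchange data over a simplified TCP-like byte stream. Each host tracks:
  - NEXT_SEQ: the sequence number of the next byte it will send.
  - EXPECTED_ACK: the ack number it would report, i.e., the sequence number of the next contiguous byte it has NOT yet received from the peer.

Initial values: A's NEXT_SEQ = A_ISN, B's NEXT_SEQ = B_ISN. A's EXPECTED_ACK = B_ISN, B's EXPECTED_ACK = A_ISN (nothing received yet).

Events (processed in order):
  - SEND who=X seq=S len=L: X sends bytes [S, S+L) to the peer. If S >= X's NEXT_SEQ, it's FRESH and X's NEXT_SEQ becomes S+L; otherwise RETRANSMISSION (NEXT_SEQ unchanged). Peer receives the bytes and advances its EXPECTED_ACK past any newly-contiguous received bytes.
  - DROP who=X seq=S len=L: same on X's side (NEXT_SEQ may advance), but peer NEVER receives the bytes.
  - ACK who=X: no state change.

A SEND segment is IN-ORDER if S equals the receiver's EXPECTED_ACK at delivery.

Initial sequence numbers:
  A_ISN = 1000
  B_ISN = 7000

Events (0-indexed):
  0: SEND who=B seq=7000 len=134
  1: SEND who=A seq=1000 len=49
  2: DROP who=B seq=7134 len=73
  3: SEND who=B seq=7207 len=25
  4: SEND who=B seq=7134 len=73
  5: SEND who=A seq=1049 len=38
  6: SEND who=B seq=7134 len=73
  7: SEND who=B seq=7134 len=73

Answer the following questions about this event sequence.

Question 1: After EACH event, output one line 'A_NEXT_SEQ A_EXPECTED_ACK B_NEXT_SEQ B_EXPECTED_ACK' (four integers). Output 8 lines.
1000 7134 7134 1000
1049 7134 7134 1049
1049 7134 7207 1049
1049 7134 7232 1049
1049 7232 7232 1049
1087 7232 7232 1087
1087 7232 7232 1087
1087 7232 7232 1087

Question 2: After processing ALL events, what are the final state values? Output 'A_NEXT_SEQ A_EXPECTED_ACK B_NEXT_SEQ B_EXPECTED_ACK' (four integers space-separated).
Answer: 1087 7232 7232 1087

Derivation:
After event 0: A_seq=1000 A_ack=7134 B_seq=7134 B_ack=1000
After event 1: A_seq=1049 A_ack=7134 B_seq=7134 B_ack=1049
After event 2: A_seq=1049 A_ack=7134 B_seq=7207 B_ack=1049
After event 3: A_seq=1049 A_ack=7134 B_seq=7232 B_ack=1049
After event 4: A_seq=1049 A_ack=7232 B_seq=7232 B_ack=1049
After event 5: A_seq=1087 A_ack=7232 B_seq=7232 B_ack=1087
After event 6: A_seq=1087 A_ack=7232 B_seq=7232 B_ack=1087
After event 7: A_seq=1087 A_ack=7232 B_seq=7232 B_ack=1087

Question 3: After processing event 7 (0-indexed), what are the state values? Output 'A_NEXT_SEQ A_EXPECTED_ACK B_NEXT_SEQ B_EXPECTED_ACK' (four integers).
After event 0: A_seq=1000 A_ack=7134 B_seq=7134 B_ack=1000
After event 1: A_seq=1049 A_ack=7134 B_seq=7134 B_ack=1049
After event 2: A_seq=1049 A_ack=7134 B_seq=7207 B_ack=1049
After event 3: A_seq=1049 A_ack=7134 B_seq=7232 B_ack=1049
After event 4: A_seq=1049 A_ack=7232 B_seq=7232 B_ack=1049
After event 5: A_seq=1087 A_ack=7232 B_seq=7232 B_ack=1087
After event 6: A_seq=1087 A_ack=7232 B_seq=7232 B_ack=1087
After event 7: A_seq=1087 A_ack=7232 B_seq=7232 B_ack=1087

1087 7232 7232 1087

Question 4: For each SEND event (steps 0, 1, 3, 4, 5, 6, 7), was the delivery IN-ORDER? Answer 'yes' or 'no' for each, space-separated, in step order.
Step 0: SEND seq=7000 -> in-order
Step 1: SEND seq=1000 -> in-order
Step 3: SEND seq=7207 -> out-of-order
Step 4: SEND seq=7134 -> in-order
Step 5: SEND seq=1049 -> in-order
Step 6: SEND seq=7134 -> out-of-order
Step 7: SEND seq=7134 -> out-of-order

Answer: yes yes no yes yes no no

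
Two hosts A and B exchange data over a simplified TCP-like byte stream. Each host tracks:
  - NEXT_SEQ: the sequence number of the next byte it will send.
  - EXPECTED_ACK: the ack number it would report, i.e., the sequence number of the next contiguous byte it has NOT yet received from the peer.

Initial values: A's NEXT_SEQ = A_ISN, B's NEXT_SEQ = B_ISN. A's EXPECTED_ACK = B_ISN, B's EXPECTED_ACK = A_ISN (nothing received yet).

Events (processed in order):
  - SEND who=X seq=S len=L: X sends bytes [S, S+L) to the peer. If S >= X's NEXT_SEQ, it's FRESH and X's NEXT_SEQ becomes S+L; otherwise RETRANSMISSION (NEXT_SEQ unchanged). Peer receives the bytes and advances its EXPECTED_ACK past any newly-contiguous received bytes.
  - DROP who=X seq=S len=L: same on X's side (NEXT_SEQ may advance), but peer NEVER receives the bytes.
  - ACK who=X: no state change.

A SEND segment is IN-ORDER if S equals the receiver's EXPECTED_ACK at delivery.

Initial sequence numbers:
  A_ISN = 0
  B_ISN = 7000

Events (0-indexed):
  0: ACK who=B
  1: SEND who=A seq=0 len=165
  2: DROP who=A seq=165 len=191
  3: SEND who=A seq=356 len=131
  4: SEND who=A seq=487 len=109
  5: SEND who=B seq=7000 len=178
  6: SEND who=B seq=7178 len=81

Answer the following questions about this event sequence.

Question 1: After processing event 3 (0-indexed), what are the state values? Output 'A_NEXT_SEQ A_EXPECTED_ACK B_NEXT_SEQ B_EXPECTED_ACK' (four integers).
After event 0: A_seq=0 A_ack=7000 B_seq=7000 B_ack=0
After event 1: A_seq=165 A_ack=7000 B_seq=7000 B_ack=165
After event 2: A_seq=356 A_ack=7000 B_seq=7000 B_ack=165
After event 3: A_seq=487 A_ack=7000 B_seq=7000 B_ack=165

487 7000 7000 165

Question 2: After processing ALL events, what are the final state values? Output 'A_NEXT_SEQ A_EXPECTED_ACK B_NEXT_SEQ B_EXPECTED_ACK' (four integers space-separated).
After event 0: A_seq=0 A_ack=7000 B_seq=7000 B_ack=0
After event 1: A_seq=165 A_ack=7000 B_seq=7000 B_ack=165
After event 2: A_seq=356 A_ack=7000 B_seq=7000 B_ack=165
After event 3: A_seq=487 A_ack=7000 B_seq=7000 B_ack=165
After event 4: A_seq=596 A_ack=7000 B_seq=7000 B_ack=165
After event 5: A_seq=596 A_ack=7178 B_seq=7178 B_ack=165
After event 6: A_seq=596 A_ack=7259 B_seq=7259 B_ack=165

Answer: 596 7259 7259 165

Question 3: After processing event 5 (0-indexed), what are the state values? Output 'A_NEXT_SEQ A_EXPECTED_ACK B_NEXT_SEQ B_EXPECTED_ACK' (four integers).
After event 0: A_seq=0 A_ack=7000 B_seq=7000 B_ack=0
After event 1: A_seq=165 A_ack=7000 B_seq=7000 B_ack=165
After event 2: A_seq=356 A_ack=7000 B_seq=7000 B_ack=165
After event 3: A_seq=487 A_ack=7000 B_seq=7000 B_ack=165
After event 4: A_seq=596 A_ack=7000 B_seq=7000 B_ack=165
After event 5: A_seq=596 A_ack=7178 B_seq=7178 B_ack=165

596 7178 7178 165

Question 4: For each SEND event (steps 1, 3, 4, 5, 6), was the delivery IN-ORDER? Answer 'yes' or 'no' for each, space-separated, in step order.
Step 1: SEND seq=0 -> in-order
Step 3: SEND seq=356 -> out-of-order
Step 4: SEND seq=487 -> out-of-order
Step 5: SEND seq=7000 -> in-order
Step 6: SEND seq=7178 -> in-order

Answer: yes no no yes yes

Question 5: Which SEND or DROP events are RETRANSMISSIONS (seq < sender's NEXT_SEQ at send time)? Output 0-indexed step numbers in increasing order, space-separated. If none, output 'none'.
Answer: none

Derivation:
Step 1: SEND seq=0 -> fresh
Step 2: DROP seq=165 -> fresh
Step 3: SEND seq=356 -> fresh
Step 4: SEND seq=487 -> fresh
Step 5: SEND seq=7000 -> fresh
Step 6: SEND seq=7178 -> fresh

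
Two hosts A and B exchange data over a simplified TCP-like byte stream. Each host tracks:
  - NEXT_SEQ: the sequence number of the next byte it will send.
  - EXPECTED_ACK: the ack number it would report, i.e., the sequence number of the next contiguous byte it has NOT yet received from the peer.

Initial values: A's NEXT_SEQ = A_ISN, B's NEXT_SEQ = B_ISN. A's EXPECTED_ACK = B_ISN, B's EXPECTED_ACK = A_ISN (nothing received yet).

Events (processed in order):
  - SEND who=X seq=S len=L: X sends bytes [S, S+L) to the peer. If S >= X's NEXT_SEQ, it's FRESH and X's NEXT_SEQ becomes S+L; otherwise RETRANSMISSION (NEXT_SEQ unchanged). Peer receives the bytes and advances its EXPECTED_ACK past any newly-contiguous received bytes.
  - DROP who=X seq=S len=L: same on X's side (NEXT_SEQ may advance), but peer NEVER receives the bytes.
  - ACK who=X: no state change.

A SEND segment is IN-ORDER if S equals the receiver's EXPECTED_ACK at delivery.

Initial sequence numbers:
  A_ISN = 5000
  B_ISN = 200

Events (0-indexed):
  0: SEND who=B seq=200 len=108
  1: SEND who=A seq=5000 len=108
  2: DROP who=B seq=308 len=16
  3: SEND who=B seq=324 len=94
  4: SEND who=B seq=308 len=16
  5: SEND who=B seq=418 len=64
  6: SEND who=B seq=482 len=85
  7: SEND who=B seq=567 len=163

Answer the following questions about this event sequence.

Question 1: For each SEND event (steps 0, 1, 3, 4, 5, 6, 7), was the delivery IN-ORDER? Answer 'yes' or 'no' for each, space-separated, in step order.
Answer: yes yes no yes yes yes yes

Derivation:
Step 0: SEND seq=200 -> in-order
Step 1: SEND seq=5000 -> in-order
Step 3: SEND seq=324 -> out-of-order
Step 4: SEND seq=308 -> in-order
Step 5: SEND seq=418 -> in-order
Step 6: SEND seq=482 -> in-order
Step 7: SEND seq=567 -> in-order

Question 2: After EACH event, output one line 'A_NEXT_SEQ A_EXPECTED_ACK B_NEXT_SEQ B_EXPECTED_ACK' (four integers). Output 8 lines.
5000 308 308 5000
5108 308 308 5108
5108 308 324 5108
5108 308 418 5108
5108 418 418 5108
5108 482 482 5108
5108 567 567 5108
5108 730 730 5108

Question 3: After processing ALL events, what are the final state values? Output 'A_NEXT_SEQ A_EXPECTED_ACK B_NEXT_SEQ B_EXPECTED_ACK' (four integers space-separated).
After event 0: A_seq=5000 A_ack=308 B_seq=308 B_ack=5000
After event 1: A_seq=5108 A_ack=308 B_seq=308 B_ack=5108
After event 2: A_seq=5108 A_ack=308 B_seq=324 B_ack=5108
After event 3: A_seq=5108 A_ack=308 B_seq=418 B_ack=5108
After event 4: A_seq=5108 A_ack=418 B_seq=418 B_ack=5108
After event 5: A_seq=5108 A_ack=482 B_seq=482 B_ack=5108
After event 6: A_seq=5108 A_ack=567 B_seq=567 B_ack=5108
After event 7: A_seq=5108 A_ack=730 B_seq=730 B_ack=5108

Answer: 5108 730 730 5108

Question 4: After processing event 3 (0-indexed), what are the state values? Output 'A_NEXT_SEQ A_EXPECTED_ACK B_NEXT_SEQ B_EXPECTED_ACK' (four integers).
After event 0: A_seq=5000 A_ack=308 B_seq=308 B_ack=5000
After event 1: A_seq=5108 A_ack=308 B_seq=308 B_ack=5108
After event 2: A_seq=5108 A_ack=308 B_seq=324 B_ack=5108
After event 3: A_seq=5108 A_ack=308 B_seq=418 B_ack=5108

5108 308 418 5108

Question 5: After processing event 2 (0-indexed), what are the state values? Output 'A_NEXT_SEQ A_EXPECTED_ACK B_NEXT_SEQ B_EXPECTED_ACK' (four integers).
After event 0: A_seq=5000 A_ack=308 B_seq=308 B_ack=5000
After event 1: A_seq=5108 A_ack=308 B_seq=308 B_ack=5108
After event 2: A_seq=5108 A_ack=308 B_seq=324 B_ack=5108

5108 308 324 5108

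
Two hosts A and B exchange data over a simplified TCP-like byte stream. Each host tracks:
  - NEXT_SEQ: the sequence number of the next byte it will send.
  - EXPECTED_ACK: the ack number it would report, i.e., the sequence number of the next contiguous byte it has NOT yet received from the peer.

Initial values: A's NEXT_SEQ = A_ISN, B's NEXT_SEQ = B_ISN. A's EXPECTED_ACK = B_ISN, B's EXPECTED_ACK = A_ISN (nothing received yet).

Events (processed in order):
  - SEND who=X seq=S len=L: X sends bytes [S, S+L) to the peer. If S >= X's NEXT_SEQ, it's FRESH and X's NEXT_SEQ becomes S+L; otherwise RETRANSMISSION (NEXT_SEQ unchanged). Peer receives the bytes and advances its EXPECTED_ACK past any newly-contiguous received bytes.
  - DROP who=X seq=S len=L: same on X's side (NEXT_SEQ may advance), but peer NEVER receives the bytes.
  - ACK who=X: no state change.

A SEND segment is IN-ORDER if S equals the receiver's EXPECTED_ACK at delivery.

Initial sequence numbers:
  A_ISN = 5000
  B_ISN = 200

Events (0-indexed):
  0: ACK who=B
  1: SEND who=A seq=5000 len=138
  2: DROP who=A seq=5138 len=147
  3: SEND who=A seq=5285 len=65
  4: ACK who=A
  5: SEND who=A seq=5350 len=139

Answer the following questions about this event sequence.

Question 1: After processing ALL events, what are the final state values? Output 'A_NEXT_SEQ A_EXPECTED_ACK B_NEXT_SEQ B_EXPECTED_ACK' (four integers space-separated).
Answer: 5489 200 200 5138

Derivation:
After event 0: A_seq=5000 A_ack=200 B_seq=200 B_ack=5000
After event 1: A_seq=5138 A_ack=200 B_seq=200 B_ack=5138
After event 2: A_seq=5285 A_ack=200 B_seq=200 B_ack=5138
After event 3: A_seq=5350 A_ack=200 B_seq=200 B_ack=5138
After event 4: A_seq=5350 A_ack=200 B_seq=200 B_ack=5138
After event 5: A_seq=5489 A_ack=200 B_seq=200 B_ack=5138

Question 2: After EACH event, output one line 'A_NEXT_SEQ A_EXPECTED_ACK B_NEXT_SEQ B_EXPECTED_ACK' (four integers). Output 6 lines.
5000 200 200 5000
5138 200 200 5138
5285 200 200 5138
5350 200 200 5138
5350 200 200 5138
5489 200 200 5138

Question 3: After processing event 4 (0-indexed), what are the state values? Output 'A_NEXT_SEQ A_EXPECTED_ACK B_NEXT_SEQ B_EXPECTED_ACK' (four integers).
After event 0: A_seq=5000 A_ack=200 B_seq=200 B_ack=5000
After event 1: A_seq=5138 A_ack=200 B_seq=200 B_ack=5138
After event 2: A_seq=5285 A_ack=200 B_seq=200 B_ack=5138
After event 3: A_seq=5350 A_ack=200 B_seq=200 B_ack=5138
After event 4: A_seq=5350 A_ack=200 B_seq=200 B_ack=5138

5350 200 200 5138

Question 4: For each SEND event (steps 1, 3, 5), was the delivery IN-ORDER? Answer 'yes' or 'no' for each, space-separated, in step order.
Step 1: SEND seq=5000 -> in-order
Step 3: SEND seq=5285 -> out-of-order
Step 5: SEND seq=5350 -> out-of-order

Answer: yes no no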